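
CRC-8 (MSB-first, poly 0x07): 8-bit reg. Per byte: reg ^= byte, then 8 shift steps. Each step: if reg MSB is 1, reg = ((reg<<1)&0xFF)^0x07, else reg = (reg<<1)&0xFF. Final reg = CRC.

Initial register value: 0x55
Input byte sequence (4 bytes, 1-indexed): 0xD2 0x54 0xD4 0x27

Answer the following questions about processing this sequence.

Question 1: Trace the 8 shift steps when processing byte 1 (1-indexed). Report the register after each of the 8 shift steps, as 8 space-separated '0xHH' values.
Register before byte 1: 0x55
After XOR with byte 0xD2: 0x87

Answer: 0x09 0x12 0x24 0x48 0x90 0x27 0x4E 0x9C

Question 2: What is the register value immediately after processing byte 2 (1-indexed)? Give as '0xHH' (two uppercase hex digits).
After byte 1 (0xD2): reg=0x9C
After byte 2 (0x54): reg=0x76

Answer: 0x76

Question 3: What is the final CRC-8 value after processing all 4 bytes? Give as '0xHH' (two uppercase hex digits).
After byte 1 (0xD2): reg=0x9C
After byte 2 (0x54): reg=0x76
After byte 3 (0xD4): reg=0x67
After byte 4 (0x27): reg=0xC7

Answer: 0xC7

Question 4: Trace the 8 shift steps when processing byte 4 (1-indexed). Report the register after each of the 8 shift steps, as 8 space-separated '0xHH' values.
Answer: 0x80 0x07 0x0E 0x1C 0x38 0x70 0xE0 0xC7

Derivation:
After byte 1 (0xD2): reg=0x9C
After byte 2 (0x54): reg=0x76
After byte 3 (0xD4): reg=0x67
Register before byte 4: 0x67
After XOR with byte 0x27: 0x40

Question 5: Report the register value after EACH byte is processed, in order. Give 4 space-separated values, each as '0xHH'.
0x9C 0x76 0x67 0xC7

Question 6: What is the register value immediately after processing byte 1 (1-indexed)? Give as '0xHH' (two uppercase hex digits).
After byte 1 (0xD2): reg=0x9C

Answer: 0x9C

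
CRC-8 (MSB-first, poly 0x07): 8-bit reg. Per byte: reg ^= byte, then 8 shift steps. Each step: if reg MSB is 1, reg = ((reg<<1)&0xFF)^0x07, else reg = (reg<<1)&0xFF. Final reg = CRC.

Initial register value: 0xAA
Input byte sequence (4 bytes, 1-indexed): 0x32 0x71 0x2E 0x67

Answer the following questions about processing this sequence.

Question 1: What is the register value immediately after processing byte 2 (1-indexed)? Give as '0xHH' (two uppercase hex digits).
After byte 1 (0x32): reg=0xC1
After byte 2 (0x71): reg=0x19

Answer: 0x19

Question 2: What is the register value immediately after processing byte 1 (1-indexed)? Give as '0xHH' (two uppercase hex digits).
Answer: 0xC1

Derivation:
After byte 1 (0x32): reg=0xC1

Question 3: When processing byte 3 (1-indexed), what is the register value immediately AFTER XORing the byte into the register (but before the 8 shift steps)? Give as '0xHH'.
Register before byte 3: 0x19
Byte 3: 0x2E
0x19 XOR 0x2E = 0x37

Answer: 0x37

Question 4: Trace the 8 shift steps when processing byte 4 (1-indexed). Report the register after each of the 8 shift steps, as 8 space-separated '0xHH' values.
After byte 1 (0x32): reg=0xC1
After byte 2 (0x71): reg=0x19
After byte 3 (0x2E): reg=0x85
Register before byte 4: 0x85
After XOR with byte 0x67: 0xE2

Answer: 0xC3 0x81 0x05 0x0A 0x14 0x28 0x50 0xA0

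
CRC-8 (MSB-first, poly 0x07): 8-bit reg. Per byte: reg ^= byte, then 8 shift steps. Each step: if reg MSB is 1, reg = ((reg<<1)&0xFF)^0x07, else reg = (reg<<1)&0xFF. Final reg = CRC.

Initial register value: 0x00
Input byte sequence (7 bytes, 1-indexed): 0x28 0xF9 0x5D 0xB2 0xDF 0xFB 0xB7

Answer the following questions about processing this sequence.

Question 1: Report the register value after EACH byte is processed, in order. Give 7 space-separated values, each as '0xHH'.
0xD8 0xE7 0x2F 0xDA 0x1B 0xAE 0x4F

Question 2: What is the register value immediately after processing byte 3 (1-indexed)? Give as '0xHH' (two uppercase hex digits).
After byte 1 (0x28): reg=0xD8
After byte 2 (0xF9): reg=0xE7
After byte 3 (0x5D): reg=0x2F

Answer: 0x2F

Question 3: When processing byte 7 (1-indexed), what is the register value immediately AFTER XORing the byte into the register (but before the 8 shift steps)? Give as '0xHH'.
Answer: 0x19

Derivation:
Register before byte 7: 0xAE
Byte 7: 0xB7
0xAE XOR 0xB7 = 0x19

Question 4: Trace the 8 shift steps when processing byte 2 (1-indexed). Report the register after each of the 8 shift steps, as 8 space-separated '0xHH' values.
After byte 1 (0x28): reg=0xD8
Register before byte 2: 0xD8
After XOR with byte 0xF9: 0x21

Answer: 0x42 0x84 0x0F 0x1E 0x3C 0x78 0xF0 0xE7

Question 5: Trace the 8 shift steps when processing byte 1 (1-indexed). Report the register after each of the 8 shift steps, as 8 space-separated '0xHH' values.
Register before byte 1: 0x00
After XOR with byte 0x28: 0x28

Answer: 0x50 0xA0 0x47 0x8E 0x1B 0x36 0x6C 0xD8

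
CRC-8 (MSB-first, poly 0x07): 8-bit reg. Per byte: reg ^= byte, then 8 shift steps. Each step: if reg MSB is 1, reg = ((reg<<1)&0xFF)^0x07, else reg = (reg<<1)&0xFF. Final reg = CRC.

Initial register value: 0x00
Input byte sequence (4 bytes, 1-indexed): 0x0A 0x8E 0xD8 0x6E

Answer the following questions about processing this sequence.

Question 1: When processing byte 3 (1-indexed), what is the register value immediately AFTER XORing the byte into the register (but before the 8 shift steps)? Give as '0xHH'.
Answer: 0xF9

Derivation:
Register before byte 3: 0x21
Byte 3: 0xD8
0x21 XOR 0xD8 = 0xF9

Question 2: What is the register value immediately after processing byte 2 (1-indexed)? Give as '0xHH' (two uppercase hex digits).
After byte 1 (0x0A): reg=0x36
After byte 2 (0x8E): reg=0x21

Answer: 0x21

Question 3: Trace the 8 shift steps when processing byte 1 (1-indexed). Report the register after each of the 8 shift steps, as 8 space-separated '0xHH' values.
Answer: 0x14 0x28 0x50 0xA0 0x47 0x8E 0x1B 0x36

Derivation:
Register before byte 1: 0x00
After XOR with byte 0x0A: 0x0A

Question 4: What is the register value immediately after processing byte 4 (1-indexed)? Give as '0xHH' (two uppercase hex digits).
Answer: 0xA4

Derivation:
After byte 1 (0x0A): reg=0x36
After byte 2 (0x8E): reg=0x21
After byte 3 (0xD8): reg=0xE1
After byte 4 (0x6E): reg=0xA4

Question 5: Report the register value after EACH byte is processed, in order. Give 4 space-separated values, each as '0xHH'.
0x36 0x21 0xE1 0xA4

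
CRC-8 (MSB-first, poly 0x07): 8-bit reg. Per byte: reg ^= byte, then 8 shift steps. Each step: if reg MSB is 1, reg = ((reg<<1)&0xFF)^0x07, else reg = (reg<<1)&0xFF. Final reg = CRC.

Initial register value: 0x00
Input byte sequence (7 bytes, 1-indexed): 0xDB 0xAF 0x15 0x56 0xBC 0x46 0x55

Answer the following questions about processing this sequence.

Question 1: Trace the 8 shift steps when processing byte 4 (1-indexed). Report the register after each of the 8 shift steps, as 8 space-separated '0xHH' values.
After byte 1 (0xDB): reg=0x0F
After byte 2 (0xAF): reg=0x69
After byte 3 (0x15): reg=0x73
Register before byte 4: 0x73
After XOR with byte 0x56: 0x25

Answer: 0x4A 0x94 0x2F 0x5E 0xBC 0x7F 0xFE 0xFB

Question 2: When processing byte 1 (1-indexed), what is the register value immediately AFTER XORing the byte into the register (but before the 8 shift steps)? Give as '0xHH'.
Register before byte 1: 0x00
Byte 1: 0xDB
0x00 XOR 0xDB = 0xDB

Answer: 0xDB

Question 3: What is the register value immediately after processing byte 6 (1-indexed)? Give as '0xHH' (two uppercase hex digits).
After byte 1 (0xDB): reg=0x0F
After byte 2 (0xAF): reg=0x69
After byte 3 (0x15): reg=0x73
After byte 4 (0x56): reg=0xFB
After byte 5 (0xBC): reg=0xD2
After byte 6 (0x46): reg=0xE5

Answer: 0xE5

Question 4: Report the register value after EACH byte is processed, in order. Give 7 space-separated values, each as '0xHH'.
0x0F 0x69 0x73 0xFB 0xD2 0xE5 0x19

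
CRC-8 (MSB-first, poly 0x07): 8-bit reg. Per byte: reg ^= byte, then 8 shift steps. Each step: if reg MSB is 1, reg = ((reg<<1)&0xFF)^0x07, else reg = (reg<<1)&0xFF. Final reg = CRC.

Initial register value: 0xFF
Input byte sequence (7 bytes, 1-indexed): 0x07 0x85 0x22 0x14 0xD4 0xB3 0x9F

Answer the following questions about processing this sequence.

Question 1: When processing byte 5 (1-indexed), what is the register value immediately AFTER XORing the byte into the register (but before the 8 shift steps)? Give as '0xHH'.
Register before byte 5: 0x90
Byte 5: 0xD4
0x90 XOR 0xD4 = 0x44

Answer: 0x44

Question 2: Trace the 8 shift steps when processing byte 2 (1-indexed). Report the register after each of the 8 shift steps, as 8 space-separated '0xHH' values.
After byte 1 (0x07): reg=0xE6
Register before byte 2: 0xE6
After XOR with byte 0x85: 0x63

Answer: 0xC6 0x8B 0x11 0x22 0x44 0x88 0x17 0x2E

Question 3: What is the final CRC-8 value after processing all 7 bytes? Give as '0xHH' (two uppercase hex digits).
Answer: 0x89

Derivation:
After byte 1 (0x07): reg=0xE6
After byte 2 (0x85): reg=0x2E
After byte 3 (0x22): reg=0x24
After byte 4 (0x14): reg=0x90
After byte 5 (0xD4): reg=0xDB
After byte 6 (0xB3): reg=0x1F
After byte 7 (0x9F): reg=0x89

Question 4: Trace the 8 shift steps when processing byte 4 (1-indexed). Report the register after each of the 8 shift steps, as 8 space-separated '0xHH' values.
After byte 1 (0x07): reg=0xE6
After byte 2 (0x85): reg=0x2E
After byte 3 (0x22): reg=0x24
Register before byte 4: 0x24
After XOR with byte 0x14: 0x30

Answer: 0x60 0xC0 0x87 0x09 0x12 0x24 0x48 0x90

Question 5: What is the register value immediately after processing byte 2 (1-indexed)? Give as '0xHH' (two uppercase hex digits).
Answer: 0x2E

Derivation:
After byte 1 (0x07): reg=0xE6
After byte 2 (0x85): reg=0x2E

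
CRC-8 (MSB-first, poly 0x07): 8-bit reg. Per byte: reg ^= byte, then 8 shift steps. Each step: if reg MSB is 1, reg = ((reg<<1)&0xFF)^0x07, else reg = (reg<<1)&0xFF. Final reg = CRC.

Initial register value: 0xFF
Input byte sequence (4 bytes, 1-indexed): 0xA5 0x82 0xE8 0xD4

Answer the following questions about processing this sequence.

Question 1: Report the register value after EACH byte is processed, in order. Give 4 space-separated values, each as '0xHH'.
0x81 0x09 0xA9 0x74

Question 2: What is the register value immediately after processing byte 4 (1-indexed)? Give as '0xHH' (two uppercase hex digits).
Answer: 0x74

Derivation:
After byte 1 (0xA5): reg=0x81
After byte 2 (0x82): reg=0x09
After byte 3 (0xE8): reg=0xA9
After byte 4 (0xD4): reg=0x74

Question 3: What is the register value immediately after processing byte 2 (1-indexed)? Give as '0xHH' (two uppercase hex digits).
After byte 1 (0xA5): reg=0x81
After byte 2 (0x82): reg=0x09

Answer: 0x09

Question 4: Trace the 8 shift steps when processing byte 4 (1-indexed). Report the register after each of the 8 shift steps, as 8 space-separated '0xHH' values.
Answer: 0xFA 0xF3 0xE1 0xC5 0x8D 0x1D 0x3A 0x74

Derivation:
After byte 1 (0xA5): reg=0x81
After byte 2 (0x82): reg=0x09
After byte 3 (0xE8): reg=0xA9
Register before byte 4: 0xA9
After XOR with byte 0xD4: 0x7D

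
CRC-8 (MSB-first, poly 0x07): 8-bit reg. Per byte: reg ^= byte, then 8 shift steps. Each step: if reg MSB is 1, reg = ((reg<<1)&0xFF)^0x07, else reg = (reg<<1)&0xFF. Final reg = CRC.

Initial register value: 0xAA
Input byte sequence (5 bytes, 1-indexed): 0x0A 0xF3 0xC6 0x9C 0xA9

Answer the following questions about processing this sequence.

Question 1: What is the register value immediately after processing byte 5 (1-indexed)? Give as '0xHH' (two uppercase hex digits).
After byte 1 (0x0A): reg=0x69
After byte 2 (0xF3): reg=0xCF
After byte 3 (0xC6): reg=0x3F
After byte 4 (0x9C): reg=0x60
After byte 5 (0xA9): reg=0x71

Answer: 0x71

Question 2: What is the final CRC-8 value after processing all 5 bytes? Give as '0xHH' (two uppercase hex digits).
Answer: 0x71

Derivation:
After byte 1 (0x0A): reg=0x69
After byte 2 (0xF3): reg=0xCF
After byte 3 (0xC6): reg=0x3F
After byte 4 (0x9C): reg=0x60
After byte 5 (0xA9): reg=0x71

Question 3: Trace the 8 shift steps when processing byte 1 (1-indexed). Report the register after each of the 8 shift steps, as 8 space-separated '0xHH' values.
Answer: 0x47 0x8E 0x1B 0x36 0x6C 0xD8 0xB7 0x69

Derivation:
Register before byte 1: 0xAA
After XOR with byte 0x0A: 0xA0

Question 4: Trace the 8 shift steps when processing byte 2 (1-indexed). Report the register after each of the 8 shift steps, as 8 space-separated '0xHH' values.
Answer: 0x33 0x66 0xCC 0x9F 0x39 0x72 0xE4 0xCF

Derivation:
After byte 1 (0x0A): reg=0x69
Register before byte 2: 0x69
After XOR with byte 0xF3: 0x9A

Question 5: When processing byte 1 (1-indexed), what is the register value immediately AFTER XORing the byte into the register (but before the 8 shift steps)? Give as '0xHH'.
Register before byte 1: 0xAA
Byte 1: 0x0A
0xAA XOR 0x0A = 0xA0

Answer: 0xA0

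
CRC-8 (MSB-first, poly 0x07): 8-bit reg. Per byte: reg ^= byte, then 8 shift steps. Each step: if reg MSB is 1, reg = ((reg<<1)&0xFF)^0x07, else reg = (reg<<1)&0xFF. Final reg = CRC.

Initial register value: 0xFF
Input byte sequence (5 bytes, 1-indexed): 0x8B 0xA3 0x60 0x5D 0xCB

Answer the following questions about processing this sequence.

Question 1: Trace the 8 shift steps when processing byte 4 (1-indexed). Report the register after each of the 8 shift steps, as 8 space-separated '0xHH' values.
Answer: 0x25 0x4A 0x94 0x2F 0x5E 0xBC 0x7F 0xFE

Derivation:
After byte 1 (0x8B): reg=0x4B
After byte 2 (0xA3): reg=0x96
After byte 3 (0x60): reg=0xCC
Register before byte 4: 0xCC
After XOR with byte 0x5D: 0x91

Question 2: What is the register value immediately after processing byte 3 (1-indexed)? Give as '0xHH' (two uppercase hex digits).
After byte 1 (0x8B): reg=0x4B
After byte 2 (0xA3): reg=0x96
After byte 3 (0x60): reg=0xCC

Answer: 0xCC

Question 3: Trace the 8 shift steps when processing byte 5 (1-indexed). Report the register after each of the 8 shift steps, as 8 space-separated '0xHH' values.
After byte 1 (0x8B): reg=0x4B
After byte 2 (0xA3): reg=0x96
After byte 3 (0x60): reg=0xCC
After byte 4 (0x5D): reg=0xFE
Register before byte 5: 0xFE
After XOR with byte 0xCB: 0x35

Answer: 0x6A 0xD4 0xAF 0x59 0xB2 0x63 0xC6 0x8B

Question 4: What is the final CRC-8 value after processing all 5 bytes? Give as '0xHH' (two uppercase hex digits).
Answer: 0x8B

Derivation:
After byte 1 (0x8B): reg=0x4B
After byte 2 (0xA3): reg=0x96
After byte 3 (0x60): reg=0xCC
After byte 4 (0x5D): reg=0xFE
After byte 5 (0xCB): reg=0x8B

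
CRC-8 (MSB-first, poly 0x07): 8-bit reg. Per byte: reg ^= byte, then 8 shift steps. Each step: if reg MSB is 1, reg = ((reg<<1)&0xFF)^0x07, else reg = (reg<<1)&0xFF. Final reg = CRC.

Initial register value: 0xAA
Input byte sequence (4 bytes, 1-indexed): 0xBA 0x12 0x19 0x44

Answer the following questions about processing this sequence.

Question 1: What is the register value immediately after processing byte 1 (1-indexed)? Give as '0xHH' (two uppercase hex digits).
After byte 1 (0xBA): reg=0x70

Answer: 0x70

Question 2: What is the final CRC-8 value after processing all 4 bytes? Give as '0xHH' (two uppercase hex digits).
Answer: 0x22

Derivation:
After byte 1 (0xBA): reg=0x70
After byte 2 (0x12): reg=0x29
After byte 3 (0x19): reg=0x90
After byte 4 (0x44): reg=0x22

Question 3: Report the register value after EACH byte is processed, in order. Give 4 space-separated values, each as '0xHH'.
0x70 0x29 0x90 0x22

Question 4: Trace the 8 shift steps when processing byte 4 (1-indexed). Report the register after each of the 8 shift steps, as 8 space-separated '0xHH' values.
After byte 1 (0xBA): reg=0x70
After byte 2 (0x12): reg=0x29
After byte 3 (0x19): reg=0x90
Register before byte 4: 0x90
After XOR with byte 0x44: 0xD4

Answer: 0xAF 0x59 0xB2 0x63 0xC6 0x8B 0x11 0x22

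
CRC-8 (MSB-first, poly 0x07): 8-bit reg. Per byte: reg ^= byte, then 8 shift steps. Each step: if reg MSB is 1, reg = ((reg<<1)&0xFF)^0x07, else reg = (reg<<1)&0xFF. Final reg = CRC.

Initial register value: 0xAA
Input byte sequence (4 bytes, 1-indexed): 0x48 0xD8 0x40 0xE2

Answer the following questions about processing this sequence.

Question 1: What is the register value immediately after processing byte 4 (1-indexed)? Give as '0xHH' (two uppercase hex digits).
After byte 1 (0x48): reg=0xA0
After byte 2 (0xD8): reg=0x6F
After byte 3 (0x40): reg=0xCD
After byte 4 (0xE2): reg=0xCD

Answer: 0xCD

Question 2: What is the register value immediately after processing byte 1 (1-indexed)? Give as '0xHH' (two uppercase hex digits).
After byte 1 (0x48): reg=0xA0

Answer: 0xA0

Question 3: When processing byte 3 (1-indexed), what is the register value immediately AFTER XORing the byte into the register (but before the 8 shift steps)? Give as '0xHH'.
Answer: 0x2F

Derivation:
Register before byte 3: 0x6F
Byte 3: 0x40
0x6F XOR 0x40 = 0x2F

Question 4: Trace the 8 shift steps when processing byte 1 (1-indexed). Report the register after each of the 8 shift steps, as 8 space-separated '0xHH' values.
Register before byte 1: 0xAA
After XOR with byte 0x48: 0xE2

Answer: 0xC3 0x81 0x05 0x0A 0x14 0x28 0x50 0xA0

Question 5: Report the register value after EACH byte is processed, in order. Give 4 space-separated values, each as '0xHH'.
0xA0 0x6F 0xCD 0xCD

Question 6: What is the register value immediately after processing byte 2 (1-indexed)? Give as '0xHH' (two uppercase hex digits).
After byte 1 (0x48): reg=0xA0
After byte 2 (0xD8): reg=0x6F

Answer: 0x6F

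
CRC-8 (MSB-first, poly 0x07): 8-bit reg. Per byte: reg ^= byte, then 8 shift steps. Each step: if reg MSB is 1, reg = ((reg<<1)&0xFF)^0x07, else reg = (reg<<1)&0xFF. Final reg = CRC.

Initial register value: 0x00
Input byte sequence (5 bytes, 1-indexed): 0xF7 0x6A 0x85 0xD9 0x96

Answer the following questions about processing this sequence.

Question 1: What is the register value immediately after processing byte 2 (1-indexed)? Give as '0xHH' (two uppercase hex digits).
Answer: 0x6E

Derivation:
After byte 1 (0xF7): reg=0xCB
After byte 2 (0x6A): reg=0x6E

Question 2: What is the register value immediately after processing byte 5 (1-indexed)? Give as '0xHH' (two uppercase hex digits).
After byte 1 (0xF7): reg=0xCB
After byte 2 (0x6A): reg=0x6E
After byte 3 (0x85): reg=0x9F
After byte 4 (0xD9): reg=0xD5
After byte 5 (0x96): reg=0xCE

Answer: 0xCE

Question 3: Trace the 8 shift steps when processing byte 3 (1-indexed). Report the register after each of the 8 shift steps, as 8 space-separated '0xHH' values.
After byte 1 (0xF7): reg=0xCB
After byte 2 (0x6A): reg=0x6E
Register before byte 3: 0x6E
After XOR with byte 0x85: 0xEB

Answer: 0xD1 0xA5 0x4D 0x9A 0x33 0x66 0xCC 0x9F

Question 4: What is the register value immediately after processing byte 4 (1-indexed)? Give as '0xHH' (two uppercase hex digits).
After byte 1 (0xF7): reg=0xCB
After byte 2 (0x6A): reg=0x6E
After byte 3 (0x85): reg=0x9F
After byte 4 (0xD9): reg=0xD5

Answer: 0xD5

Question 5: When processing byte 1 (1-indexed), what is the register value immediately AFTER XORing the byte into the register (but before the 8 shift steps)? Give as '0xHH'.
Register before byte 1: 0x00
Byte 1: 0xF7
0x00 XOR 0xF7 = 0xF7

Answer: 0xF7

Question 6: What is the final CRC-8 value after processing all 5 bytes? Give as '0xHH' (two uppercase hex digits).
Answer: 0xCE

Derivation:
After byte 1 (0xF7): reg=0xCB
After byte 2 (0x6A): reg=0x6E
After byte 3 (0x85): reg=0x9F
After byte 4 (0xD9): reg=0xD5
After byte 5 (0x96): reg=0xCE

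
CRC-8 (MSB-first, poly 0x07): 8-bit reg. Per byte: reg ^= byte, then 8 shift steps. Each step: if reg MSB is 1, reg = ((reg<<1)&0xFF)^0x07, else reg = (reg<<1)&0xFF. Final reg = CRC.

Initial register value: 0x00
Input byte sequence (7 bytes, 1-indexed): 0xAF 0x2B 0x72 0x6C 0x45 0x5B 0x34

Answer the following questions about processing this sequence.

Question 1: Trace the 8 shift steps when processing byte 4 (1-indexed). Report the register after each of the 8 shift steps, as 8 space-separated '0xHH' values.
After byte 1 (0xAF): reg=0x44
After byte 2 (0x2B): reg=0x0A
After byte 3 (0x72): reg=0x6F
Register before byte 4: 0x6F
After XOR with byte 0x6C: 0x03

Answer: 0x06 0x0C 0x18 0x30 0x60 0xC0 0x87 0x09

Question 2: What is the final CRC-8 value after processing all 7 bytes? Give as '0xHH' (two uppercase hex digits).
Answer: 0x6B

Derivation:
After byte 1 (0xAF): reg=0x44
After byte 2 (0x2B): reg=0x0A
After byte 3 (0x72): reg=0x6F
After byte 4 (0x6C): reg=0x09
After byte 5 (0x45): reg=0xE3
After byte 6 (0x5B): reg=0x21
After byte 7 (0x34): reg=0x6B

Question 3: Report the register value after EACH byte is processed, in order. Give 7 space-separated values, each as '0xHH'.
0x44 0x0A 0x6F 0x09 0xE3 0x21 0x6B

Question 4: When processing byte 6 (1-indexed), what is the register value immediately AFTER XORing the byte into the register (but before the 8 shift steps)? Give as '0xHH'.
Answer: 0xB8

Derivation:
Register before byte 6: 0xE3
Byte 6: 0x5B
0xE3 XOR 0x5B = 0xB8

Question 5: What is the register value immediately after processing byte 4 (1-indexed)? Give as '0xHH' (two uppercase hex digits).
Answer: 0x09

Derivation:
After byte 1 (0xAF): reg=0x44
After byte 2 (0x2B): reg=0x0A
After byte 3 (0x72): reg=0x6F
After byte 4 (0x6C): reg=0x09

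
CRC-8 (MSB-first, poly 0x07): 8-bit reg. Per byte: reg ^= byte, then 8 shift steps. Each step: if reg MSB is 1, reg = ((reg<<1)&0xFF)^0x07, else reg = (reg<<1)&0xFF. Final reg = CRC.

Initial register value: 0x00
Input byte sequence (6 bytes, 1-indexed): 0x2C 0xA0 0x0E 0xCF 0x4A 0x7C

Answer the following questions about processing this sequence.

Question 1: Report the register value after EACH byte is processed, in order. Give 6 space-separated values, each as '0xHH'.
0xC4 0x3B 0x8B 0xDB 0xFE 0x87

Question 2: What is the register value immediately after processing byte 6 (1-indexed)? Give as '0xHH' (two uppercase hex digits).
Answer: 0x87

Derivation:
After byte 1 (0x2C): reg=0xC4
After byte 2 (0xA0): reg=0x3B
After byte 3 (0x0E): reg=0x8B
After byte 4 (0xCF): reg=0xDB
After byte 5 (0x4A): reg=0xFE
After byte 6 (0x7C): reg=0x87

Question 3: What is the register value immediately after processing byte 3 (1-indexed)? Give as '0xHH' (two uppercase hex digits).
After byte 1 (0x2C): reg=0xC4
After byte 2 (0xA0): reg=0x3B
After byte 3 (0x0E): reg=0x8B

Answer: 0x8B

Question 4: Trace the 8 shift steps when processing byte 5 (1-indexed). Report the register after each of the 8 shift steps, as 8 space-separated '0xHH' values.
Answer: 0x25 0x4A 0x94 0x2F 0x5E 0xBC 0x7F 0xFE

Derivation:
After byte 1 (0x2C): reg=0xC4
After byte 2 (0xA0): reg=0x3B
After byte 3 (0x0E): reg=0x8B
After byte 4 (0xCF): reg=0xDB
Register before byte 5: 0xDB
After XOR with byte 0x4A: 0x91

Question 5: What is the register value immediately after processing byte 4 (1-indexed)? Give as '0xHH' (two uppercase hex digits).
After byte 1 (0x2C): reg=0xC4
After byte 2 (0xA0): reg=0x3B
After byte 3 (0x0E): reg=0x8B
After byte 4 (0xCF): reg=0xDB

Answer: 0xDB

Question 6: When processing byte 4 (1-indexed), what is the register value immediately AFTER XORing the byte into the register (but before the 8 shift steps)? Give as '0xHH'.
Register before byte 4: 0x8B
Byte 4: 0xCF
0x8B XOR 0xCF = 0x44

Answer: 0x44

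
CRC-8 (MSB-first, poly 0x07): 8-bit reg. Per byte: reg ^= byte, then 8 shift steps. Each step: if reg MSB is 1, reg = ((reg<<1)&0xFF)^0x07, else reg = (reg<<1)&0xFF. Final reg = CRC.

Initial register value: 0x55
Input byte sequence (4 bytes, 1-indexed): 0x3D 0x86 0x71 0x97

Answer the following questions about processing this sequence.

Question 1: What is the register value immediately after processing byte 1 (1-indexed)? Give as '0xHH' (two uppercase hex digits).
Answer: 0x1F

Derivation:
After byte 1 (0x3D): reg=0x1F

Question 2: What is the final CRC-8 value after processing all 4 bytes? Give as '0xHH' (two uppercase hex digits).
Answer: 0xC8

Derivation:
After byte 1 (0x3D): reg=0x1F
After byte 2 (0x86): reg=0xC6
After byte 3 (0x71): reg=0x0C
After byte 4 (0x97): reg=0xC8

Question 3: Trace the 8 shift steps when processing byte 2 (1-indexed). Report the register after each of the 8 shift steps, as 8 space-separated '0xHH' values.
Answer: 0x35 0x6A 0xD4 0xAF 0x59 0xB2 0x63 0xC6

Derivation:
After byte 1 (0x3D): reg=0x1F
Register before byte 2: 0x1F
After XOR with byte 0x86: 0x99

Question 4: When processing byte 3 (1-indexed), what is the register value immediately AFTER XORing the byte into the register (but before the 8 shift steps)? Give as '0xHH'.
Register before byte 3: 0xC6
Byte 3: 0x71
0xC6 XOR 0x71 = 0xB7

Answer: 0xB7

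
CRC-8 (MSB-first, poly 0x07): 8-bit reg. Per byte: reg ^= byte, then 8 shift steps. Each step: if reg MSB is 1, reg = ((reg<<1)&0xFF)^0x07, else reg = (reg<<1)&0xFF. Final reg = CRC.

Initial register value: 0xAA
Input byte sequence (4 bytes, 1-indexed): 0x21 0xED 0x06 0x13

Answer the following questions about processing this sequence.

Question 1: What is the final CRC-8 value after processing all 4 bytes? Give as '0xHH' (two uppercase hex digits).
Answer: 0xE3

Derivation:
After byte 1 (0x21): reg=0xB8
After byte 2 (0xED): reg=0xAC
After byte 3 (0x06): reg=0x5F
After byte 4 (0x13): reg=0xE3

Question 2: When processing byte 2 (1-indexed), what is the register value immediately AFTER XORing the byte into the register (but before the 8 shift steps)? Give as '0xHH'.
Answer: 0x55

Derivation:
Register before byte 2: 0xB8
Byte 2: 0xED
0xB8 XOR 0xED = 0x55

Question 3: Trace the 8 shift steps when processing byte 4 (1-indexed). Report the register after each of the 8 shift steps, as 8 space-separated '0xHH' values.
After byte 1 (0x21): reg=0xB8
After byte 2 (0xED): reg=0xAC
After byte 3 (0x06): reg=0x5F
Register before byte 4: 0x5F
After XOR with byte 0x13: 0x4C

Answer: 0x98 0x37 0x6E 0xDC 0xBF 0x79 0xF2 0xE3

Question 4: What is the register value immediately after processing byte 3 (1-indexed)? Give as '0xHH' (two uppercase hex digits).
After byte 1 (0x21): reg=0xB8
After byte 2 (0xED): reg=0xAC
After byte 3 (0x06): reg=0x5F

Answer: 0x5F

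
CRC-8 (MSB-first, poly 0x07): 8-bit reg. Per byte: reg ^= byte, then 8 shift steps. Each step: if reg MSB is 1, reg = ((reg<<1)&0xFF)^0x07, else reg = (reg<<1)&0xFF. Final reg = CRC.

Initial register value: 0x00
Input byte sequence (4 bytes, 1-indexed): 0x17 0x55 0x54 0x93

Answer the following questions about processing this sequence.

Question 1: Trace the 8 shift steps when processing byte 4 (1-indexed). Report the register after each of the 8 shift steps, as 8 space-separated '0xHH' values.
After byte 1 (0x17): reg=0x65
After byte 2 (0x55): reg=0x90
After byte 3 (0x54): reg=0x52
Register before byte 4: 0x52
After XOR with byte 0x93: 0xC1

Answer: 0x85 0x0D 0x1A 0x34 0x68 0xD0 0xA7 0x49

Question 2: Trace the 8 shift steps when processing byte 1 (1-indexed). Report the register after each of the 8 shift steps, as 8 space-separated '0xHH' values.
Answer: 0x2E 0x5C 0xB8 0x77 0xEE 0xDB 0xB1 0x65

Derivation:
Register before byte 1: 0x00
After XOR with byte 0x17: 0x17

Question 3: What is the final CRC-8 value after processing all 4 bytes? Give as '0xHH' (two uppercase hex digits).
Answer: 0x49

Derivation:
After byte 1 (0x17): reg=0x65
After byte 2 (0x55): reg=0x90
After byte 3 (0x54): reg=0x52
After byte 4 (0x93): reg=0x49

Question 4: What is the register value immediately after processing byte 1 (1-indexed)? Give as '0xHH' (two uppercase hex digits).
After byte 1 (0x17): reg=0x65

Answer: 0x65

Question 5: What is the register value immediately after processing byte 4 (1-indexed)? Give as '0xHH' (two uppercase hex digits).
Answer: 0x49

Derivation:
After byte 1 (0x17): reg=0x65
After byte 2 (0x55): reg=0x90
After byte 3 (0x54): reg=0x52
After byte 4 (0x93): reg=0x49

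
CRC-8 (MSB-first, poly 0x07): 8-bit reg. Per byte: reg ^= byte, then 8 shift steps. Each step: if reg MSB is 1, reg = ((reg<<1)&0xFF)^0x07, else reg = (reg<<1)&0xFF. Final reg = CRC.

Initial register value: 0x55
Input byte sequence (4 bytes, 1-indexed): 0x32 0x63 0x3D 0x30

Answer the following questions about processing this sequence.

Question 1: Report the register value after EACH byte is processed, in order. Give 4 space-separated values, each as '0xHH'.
0x32 0xB0 0xAA 0xCF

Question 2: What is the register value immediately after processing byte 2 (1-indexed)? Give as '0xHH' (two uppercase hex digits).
After byte 1 (0x32): reg=0x32
After byte 2 (0x63): reg=0xB0

Answer: 0xB0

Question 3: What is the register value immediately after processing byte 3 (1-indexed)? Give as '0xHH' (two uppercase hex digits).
Answer: 0xAA

Derivation:
After byte 1 (0x32): reg=0x32
After byte 2 (0x63): reg=0xB0
After byte 3 (0x3D): reg=0xAA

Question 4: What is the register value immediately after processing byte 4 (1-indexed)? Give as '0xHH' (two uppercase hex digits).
Answer: 0xCF

Derivation:
After byte 1 (0x32): reg=0x32
After byte 2 (0x63): reg=0xB0
After byte 3 (0x3D): reg=0xAA
After byte 4 (0x30): reg=0xCF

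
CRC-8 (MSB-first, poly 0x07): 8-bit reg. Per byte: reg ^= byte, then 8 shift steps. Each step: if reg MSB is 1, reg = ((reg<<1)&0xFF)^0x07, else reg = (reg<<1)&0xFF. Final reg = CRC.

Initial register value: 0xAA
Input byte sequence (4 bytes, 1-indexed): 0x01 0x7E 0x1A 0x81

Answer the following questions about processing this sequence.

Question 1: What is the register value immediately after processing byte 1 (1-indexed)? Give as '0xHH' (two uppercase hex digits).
After byte 1 (0x01): reg=0x58

Answer: 0x58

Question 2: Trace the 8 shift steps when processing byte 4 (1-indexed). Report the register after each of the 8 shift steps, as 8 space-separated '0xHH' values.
After byte 1 (0x01): reg=0x58
After byte 2 (0x7E): reg=0xF2
After byte 3 (0x1A): reg=0x96
Register before byte 4: 0x96
After XOR with byte 0x81: 0x17

Answer: 0x2E 0x5C 0xB8 0x77 0xEE 0xDB 0xB1 0x65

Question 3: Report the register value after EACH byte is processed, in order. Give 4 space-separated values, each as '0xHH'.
0x58 0xF2 0x96 0x65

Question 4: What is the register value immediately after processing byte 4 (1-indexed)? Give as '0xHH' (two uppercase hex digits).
After byte 1 (0x01): reg=0x58
After byte 2 (0x7E): reg=0xF2
After byte 3 (0x1A): reg=0x96
After byte 4 (0x81): reg=0x65

Answer: 0x65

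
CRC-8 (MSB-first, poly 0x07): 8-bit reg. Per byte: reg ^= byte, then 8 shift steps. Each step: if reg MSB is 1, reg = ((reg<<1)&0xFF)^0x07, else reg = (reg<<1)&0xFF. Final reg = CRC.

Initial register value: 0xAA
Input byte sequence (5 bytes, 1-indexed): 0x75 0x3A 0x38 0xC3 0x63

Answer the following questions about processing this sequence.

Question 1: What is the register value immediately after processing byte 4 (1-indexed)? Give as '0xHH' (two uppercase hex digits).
Answer: 0x6F

Derivation:
After byte 1 (0x75): reg=0x13
After byte 2 (0x3A): reg=0xDF
After byte 3 (0x38): reg=0xBB
After byte 4 (0xC3): reg=0x6F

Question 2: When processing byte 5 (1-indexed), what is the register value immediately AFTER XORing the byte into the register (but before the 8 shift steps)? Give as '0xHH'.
Register before byte 5: 0x6F
Byte 5: 0x63
0x6F XOR 0x63 = 0x0C

Answer: 0x0C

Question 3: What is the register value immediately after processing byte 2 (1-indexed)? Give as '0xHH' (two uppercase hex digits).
After byte 1 (0x75): reg=0x13
After byte 2 (0x3A): reg=0xDF

Answer: 0xDF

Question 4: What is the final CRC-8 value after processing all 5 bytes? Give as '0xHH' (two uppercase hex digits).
Answer: 0x24

Derivation:
After byte 1 (0x75): reg=0x13
After byte 2 (0x3A): reg=0xDF
After byte 3 (0x38): reg=0xBB
After byte 4 (0xC3): reg=0x6F
After byte 5 (0x63): reg=0x24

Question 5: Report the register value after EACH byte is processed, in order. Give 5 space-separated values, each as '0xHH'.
0x13 0xDF 0xBB 0x6F 0x24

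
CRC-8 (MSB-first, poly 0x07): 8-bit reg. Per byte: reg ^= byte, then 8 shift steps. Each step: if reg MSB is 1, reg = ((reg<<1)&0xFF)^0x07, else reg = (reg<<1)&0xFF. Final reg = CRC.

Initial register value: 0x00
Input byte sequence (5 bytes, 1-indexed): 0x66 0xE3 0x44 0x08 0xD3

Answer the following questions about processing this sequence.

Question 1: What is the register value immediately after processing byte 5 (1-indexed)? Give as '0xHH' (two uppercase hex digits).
Answer: 0x0B

Derivation:
After byte 1 (0x66): reg=0x35
After byte 2 (0xE3): reg=0x2C
After byte 3 (0x44): reg=0x1F
After byte 4 (0x08): reg=0x65
After byte 5 (0xD3): reg=0x0B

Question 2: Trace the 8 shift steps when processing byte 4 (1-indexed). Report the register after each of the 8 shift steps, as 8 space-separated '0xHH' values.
Answer: 0x2E 0x5C 0xB8 0x77 0xEE 0xDB 0xB1 0x65

Derivation:
After byte 1 (0x66): reg=0x35
After byte 2 (0xE3): reg=0x2C
After byte 3 (0x44): reg=0x1F
Register before byte 4: 0x1F
After XOR with byte 0x08: 0x17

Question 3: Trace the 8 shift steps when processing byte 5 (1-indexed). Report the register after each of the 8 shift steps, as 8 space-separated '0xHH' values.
Answer: 0x6B 0xD6 0xAB 0x51 0xA2 0x43 0x86 0x0B

Derivation:
After byte 1 (0x66): reg=0x35
After byte 2 (0xE3): reg=0x2C
After byte 3 (0x44): reg=0x1F
After byte 4 (0x08): reg=0x65
Register before byte 5: 0x65
After XOR with byte 0xD3: 0xB6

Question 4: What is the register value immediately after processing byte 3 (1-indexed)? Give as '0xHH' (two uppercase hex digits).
After byte 1 (0x66): reg=0x35
After byte 2 (0xE3): reg=0x2C
After byte 3 (0x44): reg=0x1F

Answer: 0x1F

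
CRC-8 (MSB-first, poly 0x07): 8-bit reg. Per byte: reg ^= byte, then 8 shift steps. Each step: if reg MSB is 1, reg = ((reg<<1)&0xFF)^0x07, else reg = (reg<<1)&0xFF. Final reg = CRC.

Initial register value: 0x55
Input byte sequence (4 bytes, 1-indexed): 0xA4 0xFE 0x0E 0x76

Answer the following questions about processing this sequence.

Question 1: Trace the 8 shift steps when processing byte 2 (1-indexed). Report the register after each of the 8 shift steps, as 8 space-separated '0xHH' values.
After byte 1 (0xA4): reg=0xD9
Register before byte 2: 0xD9
After XOR with byte 0xFE: 0x27

Answer: 0x4E 0x9C 0x3F 0x7E 0xFC 0xFF 0xF9 0xF5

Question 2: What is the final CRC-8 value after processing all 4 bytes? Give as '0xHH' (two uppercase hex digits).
Answer: 0xC6

Derivation:
After byte 1 (0xA4): reg=0xD9
After byte 2 (0xFE): reg=0xF5
After byte 3 (0x0E): reg=0xEF
After byte 4 (0x76): reg=0xC6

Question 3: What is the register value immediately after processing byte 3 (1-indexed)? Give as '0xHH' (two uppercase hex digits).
After byte 1 (0xA4): reg=0xD9
After byte 2 (0xFE): reg=0xF5
After byte 3 (0x0E): reg=0xEF

Answer: 0xEF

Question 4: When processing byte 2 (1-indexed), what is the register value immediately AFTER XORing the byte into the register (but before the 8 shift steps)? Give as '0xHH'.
Register before byte 2: 0xD9
Byte 2: 0xFE
0xD9 XOR 0xFE = 0x27

Answer: 0x27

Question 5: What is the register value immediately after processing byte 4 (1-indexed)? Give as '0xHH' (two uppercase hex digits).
Answer: 0xC6

Derivation:
After byte 1 (0xA4): reg=0xD9
After byte 2 (0xFE): reg=0xF5
After byte 3 (0x0E): reg=0xEF
After byte 4 (0x76): reg=0xC6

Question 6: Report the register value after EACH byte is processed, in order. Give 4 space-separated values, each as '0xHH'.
0xD9 0xF5 0xEF 0xC6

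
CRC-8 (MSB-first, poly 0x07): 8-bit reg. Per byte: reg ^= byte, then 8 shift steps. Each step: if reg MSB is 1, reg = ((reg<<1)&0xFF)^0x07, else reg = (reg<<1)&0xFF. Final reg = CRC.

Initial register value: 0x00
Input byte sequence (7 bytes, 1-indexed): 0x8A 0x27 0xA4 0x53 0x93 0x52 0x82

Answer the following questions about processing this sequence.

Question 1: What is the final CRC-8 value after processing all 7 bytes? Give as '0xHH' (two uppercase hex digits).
Answer: 0x32

Derivation:
After byte 1 (0x8A): reg=0xBF
After byte 2 (0x27): reg=0xC1
After byte 3 (0xA4): reg=0x3C
After byte 4 (0x53): reg=0x0A
After byte 5 (0x93): reg=0xC6
After byte 6 (0x52): reg=0xE5
After byte 7 (0x82): reg=0x32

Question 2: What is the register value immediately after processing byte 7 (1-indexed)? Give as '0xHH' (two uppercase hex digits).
After byte 1 (0x8A): reg=0xBF
After byte 2 (0x27): reg=0xC1
After byte 3 (0xA4): reg=0x3C
After byte 4 (0x53): reg=0x0A
After byte 5 (0x93): reg=0xC6
After byte 6 (0x52): reg=0xE5
After byte 7 (0x82): reg=0x32

Answer: 0x32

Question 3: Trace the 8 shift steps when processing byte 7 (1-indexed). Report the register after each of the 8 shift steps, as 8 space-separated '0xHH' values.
After byte 1 (0x8A): reg=0xBF
After byte 2 (0x27): reg=0xC1
After byte 3 (0xA4): reg=0x3C
After byte 4 (0x53): reg=0x0A
After byte 5 (0x93): reg=0xC6
After byte 6 (0x52): reg=0xE5
Register before byte 7: 0xE5
After XOR with byte 0x82: 0x67

Answer: 0xCE 0x9B 0x31 0x62 0xC4 0x8F 0x19 0x32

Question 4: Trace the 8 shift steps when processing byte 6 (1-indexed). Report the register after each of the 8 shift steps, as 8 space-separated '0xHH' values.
After byte 1 (0x8A): reg=0xBF
After byte 2 (0x27): reg=0xC1
After byte 3 (0xA4): reg=0x3C
After byte 4 (0x53): reg=0x0A
After byte 5 (0x93): reg=0xC6
Register before byte 6: 0xC6
After XOR with byte 0x52: 0x94

Answer: 0x2F 0x5E 0xBC 0x7F 0xFE 0xFB 0xF1 0xE5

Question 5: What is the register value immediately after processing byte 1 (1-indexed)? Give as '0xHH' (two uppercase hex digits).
Answer: 0xBF

Derivation:
After byte 1 (0x8A): reg=0xBF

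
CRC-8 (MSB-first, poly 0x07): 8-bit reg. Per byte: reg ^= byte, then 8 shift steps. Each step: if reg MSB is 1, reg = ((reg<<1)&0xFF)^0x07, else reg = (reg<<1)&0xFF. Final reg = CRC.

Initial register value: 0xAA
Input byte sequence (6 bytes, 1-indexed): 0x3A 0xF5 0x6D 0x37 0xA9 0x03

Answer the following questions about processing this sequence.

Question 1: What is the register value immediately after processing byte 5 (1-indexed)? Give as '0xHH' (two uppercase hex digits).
After byte 1 (0x3A): reg=0xF9
After byte 2 (0xF5): reg=0x24
After byte 3 (0x6D): reg=0xF8
After byte 4 (0x37): reg=0x63
After byte 5 (0xA9): reg=0x78

Answer: 0x78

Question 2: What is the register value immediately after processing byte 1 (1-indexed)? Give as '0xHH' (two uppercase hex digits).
After byte 1 (0x3A): reg=0xF9

Answer: 0xF9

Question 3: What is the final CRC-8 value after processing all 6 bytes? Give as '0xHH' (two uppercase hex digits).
Answer: 0x66

Derivation:
After byte 1 (0x3A): reg=0xF9
After byte 2 (0xF5): reg=0x24
After byte 3 (0x6D): reg=0xF8
After byte 4 (0x37): reg=0x63
After byte 5 (0xA9): reg=0x78
After byte 6 (0x03): reg=0x66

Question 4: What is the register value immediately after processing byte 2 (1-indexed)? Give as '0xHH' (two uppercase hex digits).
After byte 1 (0x3A): reg=0xF9
After byte 2 (0xF5): reg=0x24

Answer: 0x24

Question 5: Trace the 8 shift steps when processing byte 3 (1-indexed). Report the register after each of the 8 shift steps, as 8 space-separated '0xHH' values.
Answer: 0x92 0x23 0x46 0x8C 0x1F 0x3E 0x7C 0xF8

Derivation:
After byte 1 (0x3A): reg=0xF9
After byte 2 (0xF5): reg=0x24
Register before byte 3: 0x24
After XOR with byte 0x6D: 0x49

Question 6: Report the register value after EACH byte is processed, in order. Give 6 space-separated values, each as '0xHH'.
0xF9 0x24 0xF8 0x63 0x78 0x66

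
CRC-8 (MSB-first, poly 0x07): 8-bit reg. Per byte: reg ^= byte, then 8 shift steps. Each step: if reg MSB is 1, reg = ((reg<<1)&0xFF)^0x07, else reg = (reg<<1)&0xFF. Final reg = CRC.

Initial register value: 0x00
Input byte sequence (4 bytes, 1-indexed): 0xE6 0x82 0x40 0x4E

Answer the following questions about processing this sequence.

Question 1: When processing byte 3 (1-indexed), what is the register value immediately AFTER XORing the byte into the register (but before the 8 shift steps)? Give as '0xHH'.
Register before byte 3: 0xBA
Byte 3: 0x40
0xBA XOR 0x40 = 0xFA

Answer: 0xFA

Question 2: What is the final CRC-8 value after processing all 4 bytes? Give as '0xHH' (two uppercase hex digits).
After byte 1 (0xE6): reg=0xBC
After byte 2 (0x82): reg=0xBA
After byte 3 (0x40): reg=0xE8
After byte 4 (0x4E): reg=0x7B

Answer: 0x7B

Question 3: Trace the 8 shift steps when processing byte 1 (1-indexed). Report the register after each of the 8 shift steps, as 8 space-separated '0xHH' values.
Register before byte 1: 0x00
After XOR with byte 0xE6: 0xE6

Answer: 0xCB 0x91 0x25 0x4A 0x94 0x2F 0x5E 0xBC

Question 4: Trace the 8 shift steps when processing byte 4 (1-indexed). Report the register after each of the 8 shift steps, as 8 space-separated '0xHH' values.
After byte 1 (0xE6): reg=0xBC
After byte 2 (0x82): reg=0xBA
After byte 3 (0x40): reg=0xE8
Register before byte 4: 0xE8
After XOR with byte 0x4E: 0xA6

Answer: 0x4B 0x96 0x2B 0x56 0xAC 0x5F 0xBE 0x7B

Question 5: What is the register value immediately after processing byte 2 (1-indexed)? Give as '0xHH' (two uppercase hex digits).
Answer: 0xBA

Derivation:
After byte 1 (0xE6): reg=0xBC
After byte 2 (0x82): reg=0xBA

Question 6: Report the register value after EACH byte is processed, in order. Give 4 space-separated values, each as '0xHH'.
0xBC 0xBA 0xE8 0x7B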